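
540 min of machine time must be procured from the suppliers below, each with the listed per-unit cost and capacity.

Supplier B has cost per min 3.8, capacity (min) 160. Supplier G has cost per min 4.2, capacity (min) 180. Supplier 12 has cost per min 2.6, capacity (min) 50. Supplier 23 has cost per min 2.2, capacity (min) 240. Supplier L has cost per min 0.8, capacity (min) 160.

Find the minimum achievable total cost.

1128

Use suppliers in increasing cost order.
Take 160 from Supplier L at 0.8 — need 380 more.
Take 240 from Supplier 23 at 2.2 — need 140 more.
Supplier 12 (2.6): use full 50 — 90 min to go.
Supplier B (3.8): take the remaining 90 — done.
Supplier G: unused.
Cost = 160×0.8 + 240×2.2 + 50×2.6 + 90×3.8 = 1128.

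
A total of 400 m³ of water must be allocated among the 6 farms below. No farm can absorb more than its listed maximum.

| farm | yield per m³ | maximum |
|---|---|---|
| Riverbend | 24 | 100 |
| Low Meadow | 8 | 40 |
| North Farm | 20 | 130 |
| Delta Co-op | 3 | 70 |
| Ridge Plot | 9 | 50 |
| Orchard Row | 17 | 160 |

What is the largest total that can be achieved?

7810

Order the farms by yield per m³: Riverbend 24 > North Farm 20 > Orchard Row 17 > Ridge Plot 9 > Low Meadow 8 > Delta Co-op 3.
Riverbend takes 100 to reach its cap of 100 — 300 left.
Give North Farm 130 to hit its cap of 130 — 170 left.
Give Orchard Row 160 to hit its cap of 160 — 10 left.
Ridge Plot has room for 50 but only 10 remain, so it gets 10.
Total = 24×100 + 20×130 + 9×10 + 17×160 = 7810.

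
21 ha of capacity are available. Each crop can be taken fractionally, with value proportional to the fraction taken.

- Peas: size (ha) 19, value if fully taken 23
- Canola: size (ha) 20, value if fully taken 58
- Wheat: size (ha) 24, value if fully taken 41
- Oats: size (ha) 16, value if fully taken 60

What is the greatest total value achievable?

Sort by value density: Oats 60/16≈3.75, Canola 58/20≈2.9, Wheat 41/24≈1.71, Peas 23/19≈1.21.
All 16 ha of Oats fit (value 60) → 5 remain.
5 ha left: a 5/20 share of Canola gives 58×5/20 = 14.5.
Total value = 74.5.

74.5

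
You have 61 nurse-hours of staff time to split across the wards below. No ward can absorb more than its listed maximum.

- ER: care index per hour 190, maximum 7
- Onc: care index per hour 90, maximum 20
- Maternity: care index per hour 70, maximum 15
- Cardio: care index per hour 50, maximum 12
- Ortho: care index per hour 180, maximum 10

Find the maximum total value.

Order the wards by care index per hour: ER 190 > Ortho 180 > Onc 90 > Maternity 70 > Cardio 50.
Give ER 7 to hit its cap of 7 ; 54 left.
Ortho: +10 to 10 (cap) ; 44 left.
Onc: +20 to 20 (cap) ; 24 left.
Give Maternity 15 to hit its cap of 15 ; 9 left.
Only 9 left; Cardio takes them to reach 9.
Total = 190×7 + 90×20 + 70×15 + 50×9 + 180×10 = 6430.

6430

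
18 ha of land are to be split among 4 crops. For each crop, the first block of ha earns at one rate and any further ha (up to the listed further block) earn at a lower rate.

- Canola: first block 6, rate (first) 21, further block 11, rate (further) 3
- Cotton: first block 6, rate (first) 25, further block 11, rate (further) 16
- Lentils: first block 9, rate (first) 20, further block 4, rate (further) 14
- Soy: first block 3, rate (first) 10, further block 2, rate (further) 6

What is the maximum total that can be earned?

396

Order all 8 blocks by rate: Cotton/tier1 25 > Canola/tier1 21 > Lentils/tier1 20 > Cotton/tier2 16 > Lentils/tier2 14 > Soy/tier1 10 > Soy/tier2 6 > Canola/tier2 3.
Cotton tier1 at 25: fill all 6 — 12 left.
Canola tier1 at 21: fill all 6 — 6 left.
Lentils/tier1: +6 of 9 at 20; pool empty.
Total = 25×6 + 21×6 + 20×6 = 396.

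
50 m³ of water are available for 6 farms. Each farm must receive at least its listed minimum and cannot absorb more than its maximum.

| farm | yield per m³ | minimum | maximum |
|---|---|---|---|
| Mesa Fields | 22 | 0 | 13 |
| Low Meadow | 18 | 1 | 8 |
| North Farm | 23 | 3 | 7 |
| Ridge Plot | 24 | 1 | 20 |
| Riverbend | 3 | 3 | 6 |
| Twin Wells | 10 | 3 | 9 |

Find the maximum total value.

Meeting every minimum uses 0+1+3+1+3+3 = 11 m³, leaving 39.
Rank by yield per m³: Ridge Plot 24 > North Farm 23 > Mesa Fields 22 > Low Meadow 18 > Twin Wells 10 > Riverbend 3.
Ridge Plot takes 19 more to reach its cap of 20 → 20 left.
North Farm takes 4 more to reach its cap of 7 → 16 left.
Give Mesa Fields 13 more to hit its cap of 13 → 3 left.
Only 3 left; Low Meadow takes them to reach 4.
Total = 22×13 + 18×4 + 23×7 + 24×20 + 3×3 + 10×3 = 1038.

1038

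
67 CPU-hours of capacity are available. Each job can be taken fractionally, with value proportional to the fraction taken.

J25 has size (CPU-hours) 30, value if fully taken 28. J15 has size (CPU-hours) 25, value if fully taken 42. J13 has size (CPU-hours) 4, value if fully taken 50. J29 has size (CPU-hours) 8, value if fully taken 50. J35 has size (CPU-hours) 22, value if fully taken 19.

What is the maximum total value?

Best value per unit of size first: J13 50/4≈12.5, J29 50/8≈6.25, J15 42/25≈1.68, J25 28/30≈0.933, J35 19/22≈0.864.
J13: take in full, 4 CPU-hours for value 50 → 63 left.
Take all of J29 (8 CPU-hours, value 50) → 55 CPU-hours left.
J15: take in full, 25 CPU-hours for value 42 → 30 left.
All 30 CPU-hours of J25 fit (value 28) → 0 remain.
Total value = 170.

170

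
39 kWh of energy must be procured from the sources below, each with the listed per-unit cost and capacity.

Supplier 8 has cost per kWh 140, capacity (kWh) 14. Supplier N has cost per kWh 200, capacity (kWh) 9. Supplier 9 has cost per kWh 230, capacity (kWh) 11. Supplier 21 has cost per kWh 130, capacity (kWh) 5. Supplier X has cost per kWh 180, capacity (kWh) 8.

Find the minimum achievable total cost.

6540

Fill from the cheapest source first.
Supplier 21 at 130: take all 5 kWh — 34 still needed.
Supplier 8 at 140: take all 14 kWh — 20 still needed.
Supplier X (180): use full 8 — 12 kWh to go.
Supplier N (200): use full 9 — 3 kWh to go.
Supplier 9 (230): take the remaining 3 — done.
Cost = 5×130 + 14×140 + 8×180 + 9×200 + 3×230 = 6540.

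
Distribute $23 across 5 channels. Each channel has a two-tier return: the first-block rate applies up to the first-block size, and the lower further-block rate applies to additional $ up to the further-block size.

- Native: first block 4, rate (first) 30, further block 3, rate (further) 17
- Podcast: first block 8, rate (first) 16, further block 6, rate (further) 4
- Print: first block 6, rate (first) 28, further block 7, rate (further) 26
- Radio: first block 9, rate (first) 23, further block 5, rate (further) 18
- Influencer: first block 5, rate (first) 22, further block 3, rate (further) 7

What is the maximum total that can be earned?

608

Rank every tier by rate: Native/T1 30 > Print/T1 28 > Print/T2 26 > Radio/T1 23 > Influencer/T1 22 > Radio/T2 18 > Native/T2 17 > Podcast/T1 16 > Influencer/T2 7 > Podcast/T2 4.
Native/T1 (30): +4 → 19 left.
Fill Print T1 block (6 at 28) → 13 left.
Print/T2 (26): +7 → 6 left.
Radio/T1: +6 of 9 at 23; pool empty.
Total = 30×4 + 28×6 + 26×7 + 23×6 = 608.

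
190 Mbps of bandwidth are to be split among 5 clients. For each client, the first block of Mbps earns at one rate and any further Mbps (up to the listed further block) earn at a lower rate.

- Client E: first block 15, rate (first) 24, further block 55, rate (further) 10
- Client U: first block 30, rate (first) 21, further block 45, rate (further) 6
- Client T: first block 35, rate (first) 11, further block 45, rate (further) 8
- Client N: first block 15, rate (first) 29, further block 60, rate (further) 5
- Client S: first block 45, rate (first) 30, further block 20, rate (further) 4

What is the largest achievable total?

Rank every tier by rate: Client S/tier1 30 > Client N/tier1 29 > Client E/tier1 24 > Client U/tier1 21 > Client T/tier1 11 > Client E/tier2 10 > Client T/tier2 8 > Client U/tier2 6 > Client N/tier2 5 > Client S/tier2 4.
Client S tier1 at 30: fill all 45 — 145 left.
Client N tier1 at 29: fill all 15 — 130 left.
Client E/tier1 (24): +15 — 115 left.
Fill Client U tier1 block (30 at 21) — 85 left.
Client T/tier1 (11): +35 — 50 left.
Client E tier2 at 10: only 50 left, fill 50.
Total = 30×45 + 29×15 + 24×15 + 21×30 + 11×35 + 10×50 = 3660.

3660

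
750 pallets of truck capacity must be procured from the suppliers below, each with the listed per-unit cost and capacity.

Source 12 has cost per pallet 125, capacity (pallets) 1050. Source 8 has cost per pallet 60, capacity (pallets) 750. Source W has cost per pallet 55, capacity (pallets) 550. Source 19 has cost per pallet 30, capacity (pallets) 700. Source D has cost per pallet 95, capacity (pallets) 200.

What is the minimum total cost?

Cheapest first:
Source 19 at 30: take all 700 pallets ; 50 still needed.
Take 50 from Source W at 55 to finish.
Source 8, Source D, Source 12: unused.
Cost = 700×30 + 50×55 = 23750.

23750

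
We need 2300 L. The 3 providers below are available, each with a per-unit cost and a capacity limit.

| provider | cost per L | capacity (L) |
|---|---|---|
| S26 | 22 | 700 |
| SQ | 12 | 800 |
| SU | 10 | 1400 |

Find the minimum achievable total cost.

25800

Fill from the cheapest provider first.
SU (10): use full 1400 — 900 L to go.
Take 800 from SQ at 12 — need 100 more.
S26 at 22: take 100 of its 700 — requirement met.
Cost = 1400×10 + 800×12 + 100×22 = 25800.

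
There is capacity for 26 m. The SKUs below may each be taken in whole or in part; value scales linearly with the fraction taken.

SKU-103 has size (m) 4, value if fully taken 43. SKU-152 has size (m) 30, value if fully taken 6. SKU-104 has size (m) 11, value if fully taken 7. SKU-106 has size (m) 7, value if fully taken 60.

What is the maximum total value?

110.8

Sort by value density: SKU-103 43/4≈10.8, SKU-106 60/7≈8.57, SKU-104 7/11≈0.636, SKU-152 6/30≈0.2.
SKU-103: take in full, 4 m for value 43 — 22 left.
All 7 m of SKU-106 fit (value 60) — 15 remain.
SKU-104: take in full, 11 m for value 7 — 4 left.
Fill the last 4 m with part of SKU-152: 4/30 of it earns 0.8.
Total value = 110.8.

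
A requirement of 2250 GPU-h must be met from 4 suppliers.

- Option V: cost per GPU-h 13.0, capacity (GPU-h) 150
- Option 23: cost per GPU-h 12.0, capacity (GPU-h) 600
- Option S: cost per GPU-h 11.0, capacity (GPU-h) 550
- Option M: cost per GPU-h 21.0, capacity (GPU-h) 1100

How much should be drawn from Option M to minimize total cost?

Fill from the cheapest supplier first.
Take 550 from Option S at 11.0 → need 1700 more.
Take 600 from Option 23 at 12.0 → need 1100 more.
Take 150 from Option V at 13.0 → need 950 more.
Option M at 21.0: take 950 of its 1100 → requirement met.

950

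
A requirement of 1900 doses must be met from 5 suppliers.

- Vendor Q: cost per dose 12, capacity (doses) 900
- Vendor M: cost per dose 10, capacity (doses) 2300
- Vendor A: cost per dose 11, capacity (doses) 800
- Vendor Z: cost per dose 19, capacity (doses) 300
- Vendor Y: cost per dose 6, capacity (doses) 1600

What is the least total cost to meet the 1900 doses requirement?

Cheapest first:
Vendor Y at 6: take all 1600 doses → 300 still needed.
Take 300 from Vendor M at 10 to finish.
Vendor A, Vendor Q, Vendor Z: unused.
Cost = 1600×6 + 300×10 = 12600.

12600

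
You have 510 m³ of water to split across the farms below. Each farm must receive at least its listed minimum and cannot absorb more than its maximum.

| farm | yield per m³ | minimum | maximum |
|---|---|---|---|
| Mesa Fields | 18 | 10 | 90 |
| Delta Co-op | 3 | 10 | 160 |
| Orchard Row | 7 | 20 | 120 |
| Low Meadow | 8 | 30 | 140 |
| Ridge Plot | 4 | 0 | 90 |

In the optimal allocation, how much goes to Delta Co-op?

70

Meeting every minimum uses 10+10+20+30+0 = 70 m³, leaving 440.
Rank by yield per m³: Mesa Fields 18 > Low Meadow 8 > Orchard Row 7 > Ridge Plot 4 > Delta Co-op 3.
Mesa Fields takes 80 more to reach its cap of 90 ; 360 left.
Give Low Meadow 110 more to hit its cap of 140 ; 250 left.
Orchard Row takes 100 more to reach its cap of 120 ; 150 left.
Give Ridge Plot 90 more to hit its cap of 90 ; 60 left.
Only 60 left; Delta Co-op takes them to reach 70.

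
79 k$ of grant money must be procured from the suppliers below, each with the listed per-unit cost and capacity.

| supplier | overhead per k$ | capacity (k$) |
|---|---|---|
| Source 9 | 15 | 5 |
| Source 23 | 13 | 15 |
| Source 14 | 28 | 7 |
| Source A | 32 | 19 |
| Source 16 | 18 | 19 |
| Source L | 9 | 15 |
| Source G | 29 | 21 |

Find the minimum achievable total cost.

Cheapest first:
Source L (9): use full 15 ; 64 k$ to go.
Take 15 from Source 23 at 13 ; need 49 more.
Source 9 (15): use full 5 ; 44 k$ to go.
Source 16 (18): use full 19 ; 25 k$ to go.
Source 14 at 28: take all 7 k$ ; 18 still needed.
Source G at 29: take 18 of its 21 ; requirement met.
Source A: unused.
Cost = 15×9 + 15×13 + 5×15 + 19×18 + 7×28 + 18×29 = 1465.

1465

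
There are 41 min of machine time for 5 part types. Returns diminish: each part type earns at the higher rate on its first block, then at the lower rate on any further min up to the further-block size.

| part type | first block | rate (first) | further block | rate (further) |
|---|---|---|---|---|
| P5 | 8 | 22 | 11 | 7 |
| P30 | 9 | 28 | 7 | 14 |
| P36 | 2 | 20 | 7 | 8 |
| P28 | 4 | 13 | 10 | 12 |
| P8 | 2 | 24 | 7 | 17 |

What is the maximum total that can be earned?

809

Treat each block as its own option and order by rate: P30/tier1 28 > P8/tier1 24 > P5/tier1 22 > P36/tier1 20 > P8/tier2 17 > P30/tier2 14 > P28/tier1 13 > P28/tier2 12 > P36/tier2 8 > P5/tier2 7.
Fill P30 tier1 block (9 at 28) → 32 left.
P8 tier1 at 24: fill all 2 → 30 left.
Fill P5 tier1 block (8 at 22) → 22 left.
P36 tier1 at 20: fill all 2 → 20 left.
Fill P8 tier2 block (7 at 17) → 13 left.
Fill P30 tier2 block (7 at 14) → 6 left.
Fill P28 tier1 block (4 at 13) → 2 left.
P28 tier2 at 12: only 2 left, fill 2.
Total = 28×9 + 24×2 + 22×8 + 20×2 + 17×7 + 14×7 + 13×4 + 12×2 = 809.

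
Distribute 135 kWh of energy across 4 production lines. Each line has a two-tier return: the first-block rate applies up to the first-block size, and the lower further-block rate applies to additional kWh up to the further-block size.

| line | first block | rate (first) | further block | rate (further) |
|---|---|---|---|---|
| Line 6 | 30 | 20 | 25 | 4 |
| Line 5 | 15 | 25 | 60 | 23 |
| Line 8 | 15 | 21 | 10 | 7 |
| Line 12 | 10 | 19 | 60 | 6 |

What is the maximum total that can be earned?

Treat each block as its own option and order by rate: Line 5/first 25 > Line 5/second 23 > Line 8/first 21 > Line 6/first 20 > Line 12/first 19 > Line 8/second 7 > Line 12/second 6 > Line 6/second 4.
Line 5 first at 25: fill all 15 ; 120 left.
Line 5/second (23): +60 ; 60 left.
Line 8/first (21): +15 ; 45 left.
Line 6/first (20): +30 ; 15 left.
Line 12 first at 19: fill all 10 ; 5 left.
Line 8/second: +5 of 10 at 7; pool empty.
Total = 25×15 + 23×60 + 21×15 + 20×30 + 19×10 + 7×5 = 2895.

2895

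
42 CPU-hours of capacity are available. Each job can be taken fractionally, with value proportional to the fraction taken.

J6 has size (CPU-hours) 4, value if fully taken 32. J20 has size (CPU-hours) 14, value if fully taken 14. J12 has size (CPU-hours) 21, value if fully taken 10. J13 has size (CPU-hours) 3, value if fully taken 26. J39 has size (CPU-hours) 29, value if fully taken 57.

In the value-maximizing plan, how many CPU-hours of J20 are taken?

6

Best value per unit of size first: J13 26/3≈8.67, J6 32/4≈8, J39 57/29≈1.97, J20 14/14≈1, J12 10/21≈0.476.
J13: take in full, 3 CPU-hours for value 26 ; 39 left.
Take all of J6 (4 CPU-hours, value 32) ; 35 CPU-hours left.
J39: take in full, 29 CPU-hours for value 57 ; 6 left.
Only 6 CPU-hours remain; take 6/14 of J20 for value 14×6/14 = 6.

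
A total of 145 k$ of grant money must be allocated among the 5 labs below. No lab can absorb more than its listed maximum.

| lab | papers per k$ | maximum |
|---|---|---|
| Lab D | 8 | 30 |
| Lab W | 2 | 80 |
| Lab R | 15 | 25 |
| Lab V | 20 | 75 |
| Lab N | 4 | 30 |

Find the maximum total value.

Order the labs by papers per k$: Lab V 20 > Lab R 15 > Lab D 8 > Lab N 4 > Lab W 2.
Lab V: +75 to 75 (cap) → 70 left.
Lab R takes 25 to reach its cap of 25 → 45 left.
Lab D: +30 to 30 (cap) → 15 left.
Only 15 left; Lab N takes them to reach 15.
Total = 8×30 + 15×25 + 20×75 + 4×15 = 2175.

2175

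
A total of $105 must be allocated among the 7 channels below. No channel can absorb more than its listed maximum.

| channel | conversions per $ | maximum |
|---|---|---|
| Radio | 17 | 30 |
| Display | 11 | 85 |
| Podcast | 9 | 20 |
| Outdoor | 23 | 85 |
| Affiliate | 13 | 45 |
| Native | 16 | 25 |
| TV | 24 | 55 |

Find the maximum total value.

2470

Highest conversions per $ first: TV 24 > Outdoor 23 > Radio 17 > Native 16 > Affiliate 13 > Display 11 > Podcast 9.
TV takes 55 to reach its cap of 55 → 50 left.
Outdoor has room for 85 but only 50 remain, so it gets 50.
Total = 23×50 + 24×55 = 2470.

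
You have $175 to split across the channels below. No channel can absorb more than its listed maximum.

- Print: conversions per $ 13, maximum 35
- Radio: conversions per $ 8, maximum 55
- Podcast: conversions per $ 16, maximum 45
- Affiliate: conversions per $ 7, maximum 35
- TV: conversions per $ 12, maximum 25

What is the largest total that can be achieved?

2020

Highest conversions per $ first: Podcast 16 > Print 13 > TV 12 > Radio 8 > Affiliate 7.
Podcast: +45 to 45 (cap) — 130 left.
Print takes 35 to reach its cap of 35 — 95 left.
TV takes 25 to reach its cap of 25 — 70 left.
Radio takes 55 to reach its cap of 55 — 15 left.
Affiliate has room for 35 but only 15 remain, so it gets 15.
Total = 13×35 + 8×55 + 16×45 + 7×15 + 12×25 = 2020.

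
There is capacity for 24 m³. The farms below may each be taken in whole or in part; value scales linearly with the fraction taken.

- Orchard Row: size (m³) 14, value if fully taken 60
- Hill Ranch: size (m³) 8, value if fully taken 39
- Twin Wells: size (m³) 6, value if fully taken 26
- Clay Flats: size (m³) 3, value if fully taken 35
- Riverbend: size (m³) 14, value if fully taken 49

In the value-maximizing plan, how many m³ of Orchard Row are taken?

Best value per unit of size first: Clay Flats 35/3≈11.7, Hill Ranch 39/8≈4.88, Twin Wells 26/6≈4.33, Orchard Row 60/14≈4.29, Riverbend 49/14≈3.5.
Clay Flats: take in full, 3 m³ for value 35 → 21 left.
Hill Ranch: take in full, 8 m³ for value 39 → 13 left.
All 6 m³ of Twin Wells fit (value 26) → 7 remain.
7 m³ left: a 7/14 share of Orchard Row gives 60×7/14 = 30.

7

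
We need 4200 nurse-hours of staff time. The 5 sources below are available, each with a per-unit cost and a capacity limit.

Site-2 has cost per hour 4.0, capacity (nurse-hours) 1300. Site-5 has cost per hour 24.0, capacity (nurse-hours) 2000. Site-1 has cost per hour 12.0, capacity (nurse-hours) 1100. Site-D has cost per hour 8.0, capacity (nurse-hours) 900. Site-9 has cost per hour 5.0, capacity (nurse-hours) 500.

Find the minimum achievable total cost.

Use sources in increasing cost order.
Take 1300 from Site-2 at 4.0 ; need 2900 more.
Site-9 (5.0): use full 500 ; 2400 nurse-hours to go.
Take 900 from Site-D at 8.0 ; need 1500 more.
Take 1100 from Site-1 at 12.0 ; need 400 more.
Site-5 (24.0): take the remaining 400 ; done.
Cost = 1300×4.0 + 500×5.0 + 900×8.0 + 1100×12.0 + 400×24.0 = 37700.

37700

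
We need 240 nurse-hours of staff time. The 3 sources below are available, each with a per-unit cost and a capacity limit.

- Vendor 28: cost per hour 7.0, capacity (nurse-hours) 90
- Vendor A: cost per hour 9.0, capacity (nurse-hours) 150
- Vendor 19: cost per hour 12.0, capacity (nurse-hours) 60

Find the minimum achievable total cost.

Fill from the cheapest source first.
Vendor 28 (7.0): use full 90 — 150 nurse-hours to go.
Take 150 from Vendor A at 9.0 — need 0 more.
Vendor 19: unused.
Cost = 90×7.0 + 150×9.0 = 1980.

1980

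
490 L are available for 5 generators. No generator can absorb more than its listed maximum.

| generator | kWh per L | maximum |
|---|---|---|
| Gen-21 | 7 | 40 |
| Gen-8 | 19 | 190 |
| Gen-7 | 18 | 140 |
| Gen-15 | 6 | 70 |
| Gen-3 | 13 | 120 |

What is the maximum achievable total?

Rank by kWh per L: Gen-8 19 > Gen-7 18 > Gen-3 13 > Gen-21 7 > Gen-15 6.
Gen-8 takes 190 to reach its cap of 190 → 300 left.
Gen-7: +140 to 140 (cap) → 160 left.
Gen-3: +120 to 120 (cap) → 40 left.
Gen-21 takes 40 to reach its cap of 40 → 0 left.
Total = 7×40 + 19×190 + 18×140 + 13×120 = 7970.

7970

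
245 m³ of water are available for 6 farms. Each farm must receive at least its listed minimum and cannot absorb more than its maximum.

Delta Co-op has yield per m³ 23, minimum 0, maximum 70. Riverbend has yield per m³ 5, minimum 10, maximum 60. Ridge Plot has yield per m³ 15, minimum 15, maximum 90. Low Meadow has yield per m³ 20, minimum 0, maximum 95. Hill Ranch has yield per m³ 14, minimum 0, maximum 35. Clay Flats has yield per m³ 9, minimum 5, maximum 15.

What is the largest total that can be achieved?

4580

Meeting every minimum uses 0+10+15+0+0+5 = 30 m³, leaving 215.
Rank by yield per m³: Delta Co-op 23 > Low Meadow 20 > Ridge Plot 15 > Hill Ranch 14 > Clay Flats 9 > Riverbend 5.
Delta Co-op takes 70 more to reach its cap of 70 — 145 left.
Low Meadow takes 95 more to reach its cap of 95 — 50 left.
Ridge Plot: +50 (room for 75) → 65. Pool exhausted.
Total = 23×70 + 5×10 + 15×65 + 20×95 + 9×5 = 4580.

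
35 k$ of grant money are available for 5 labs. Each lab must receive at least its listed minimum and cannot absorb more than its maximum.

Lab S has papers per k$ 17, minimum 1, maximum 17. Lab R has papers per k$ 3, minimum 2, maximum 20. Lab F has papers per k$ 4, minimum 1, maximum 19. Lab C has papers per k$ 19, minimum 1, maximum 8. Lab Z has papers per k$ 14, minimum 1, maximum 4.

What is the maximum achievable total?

Meeting every minimum uses 1+2+1+1+1 = 6 k$, leaving 29.
Highest papers per k$ first: Lab C 19 > Lab S 17 > Lab Z 14 > Lab F 4 > Lab R 3.
Lab C: +7 to 8 (cap) — 22 left.
Lab S takes 16 more to reach its cap of 17 — 6 left.
Lab Z: +3 to 4 (cap) — 3 left.
Lab F: +3 (room for 18) → 4. Pool exhausted.
Total = 17×17 + 3×2 + 4×4 + 19×8 + 14×4 = 519.

519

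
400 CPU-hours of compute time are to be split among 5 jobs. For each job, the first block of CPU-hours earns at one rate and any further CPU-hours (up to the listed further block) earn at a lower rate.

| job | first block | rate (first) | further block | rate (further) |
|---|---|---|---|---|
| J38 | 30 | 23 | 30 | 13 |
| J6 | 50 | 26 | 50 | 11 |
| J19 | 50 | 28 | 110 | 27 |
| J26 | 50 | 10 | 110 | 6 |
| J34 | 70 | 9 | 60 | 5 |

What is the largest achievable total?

Rank every tier by rate: J19/first 28 > J19/second 27 > J6/first 26 > J38/first 23 > J38/second 13 > J6/second 11 > J26/first 10 > J34/first 9 > J26/second 6 > J34/second 5.
J19/first (28): +50 ; 350 left.
Fill J19 second block (110 at 27) ; 240 left.
J6/first (26): +50 ; 190 left.
Fill J38 first block (30 at 23) ; 160 left.
J38/second (13): +30 ; 130 left.
Fill J6 second block (50 at 11) ; 80 left.
Fill J26 first block (50 at 10) ; 30 left.
J34/first: +30 of 70 at 9; pool empty.
Total = 28×50 + 27×110 + 26×50 + 23×30 + 13×30 + 11×50 + 10×50 + 9×30 = 8070.

8070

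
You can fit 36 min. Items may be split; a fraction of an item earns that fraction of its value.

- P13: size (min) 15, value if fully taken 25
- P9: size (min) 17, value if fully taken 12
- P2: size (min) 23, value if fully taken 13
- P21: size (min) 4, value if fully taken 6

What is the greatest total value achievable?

Rank by value-to-size ratio: P13 25/15≈1.67, P21 6/4≈1.5, P9 12/17≈0.706, P2 13/23≈0.565.
P13: take in full, 15 min for value 25 — 21 left.
Take all of P21 (4 min, value 6) — 17 min left.
All 17 min of P9 fit (value 12) — 0 remain.
Total value = 43.

43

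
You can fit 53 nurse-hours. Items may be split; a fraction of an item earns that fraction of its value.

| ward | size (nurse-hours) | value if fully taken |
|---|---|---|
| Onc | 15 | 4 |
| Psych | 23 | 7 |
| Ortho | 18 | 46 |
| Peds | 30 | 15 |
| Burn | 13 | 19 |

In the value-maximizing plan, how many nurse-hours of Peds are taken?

Rank by value-to-size ratio: Ortho 46/18≈2.56, Burn 19/13≈1.46, Peds 15/30≈0.5, Psych 7/23≈0.304, Onc 4/15≈0.267.
Take all of Ortho (18 nurse-hours, value 46) — 35 nurse-hours left.
All 13 nurse-hours of Burn fit (value 19) — 22 remain.
Fill the last 22 nurse-hours with part of Peds: 22/30 of it earns 11.

22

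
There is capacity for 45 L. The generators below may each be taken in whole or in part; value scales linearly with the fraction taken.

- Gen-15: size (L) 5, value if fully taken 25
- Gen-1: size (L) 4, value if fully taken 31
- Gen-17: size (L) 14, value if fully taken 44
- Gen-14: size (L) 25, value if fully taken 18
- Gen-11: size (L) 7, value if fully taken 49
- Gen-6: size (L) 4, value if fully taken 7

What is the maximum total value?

163.92

Best value per unit of size first: Gen-1 31/4≈7.75, Gen-11 49/7≈7, Gen-15 25/5≈5, Gen-17 44/14≈3.14, Gen-6 7/4≈1.75, Gen-14 18/25≈0.72.
All 4 L of Gen-1 fit (value 31) ; 41 remain.
All 7 L of Gen-11 fit (value 49) ; 34 remain.
Take all of Gen-15 (5 L, value 25) ; 29 L left.
Gen-17: take in full, 14 L for value 44 ; 15 left.
Take all of Gen-6 (4 L, value 7) ; 11 L left.
11 L left: a 11/25 share of Gen-14 gives 18×11/25 = 7.92.
Total value = 163.92.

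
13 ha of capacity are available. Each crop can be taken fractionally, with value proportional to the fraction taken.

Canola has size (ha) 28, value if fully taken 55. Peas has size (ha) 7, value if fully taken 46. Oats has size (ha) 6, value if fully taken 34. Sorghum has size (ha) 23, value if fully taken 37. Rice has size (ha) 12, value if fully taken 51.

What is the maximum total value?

80

Sort by value density: Peas 46/7≈6.57, Oats 34/6≈5.67, Rice 51/12≈4.25, Canola 55/28≈1.96, Sorghum 37/23≈1.61.
All 7 ha of Peas fit (value 46) ; 6 remain.
Oats: take in full, 6 ha for value 34 ; 0 left.
Total value = 80.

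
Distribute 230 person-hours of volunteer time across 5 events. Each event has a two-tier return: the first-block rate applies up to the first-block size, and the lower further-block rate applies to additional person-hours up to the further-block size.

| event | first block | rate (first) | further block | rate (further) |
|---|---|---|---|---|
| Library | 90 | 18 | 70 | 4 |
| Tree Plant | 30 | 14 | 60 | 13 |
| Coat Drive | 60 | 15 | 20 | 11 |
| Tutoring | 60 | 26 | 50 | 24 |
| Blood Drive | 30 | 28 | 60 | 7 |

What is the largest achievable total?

Rank every tier by rate: Blood Drive/T1 28 > Tutoring/T1 26 > Tutoring/T2 24 > Library/T1 18 > Coat Drive/T1 15 > Tree Plant/T1 14 > Tree Plant/T2 13 > Coat Drive/T2 11 > Blood Drive/T2 7 > Library/T2 4.
Fill Blood Drive T1 block (30 at 28) ; 200 left.
Tutoring T1 at 26: fill all 60 ; 140 left.
Fill Tutoring T2 block (50 at 24) ; 90 left.
Library/T1 (18): +90 ; 0 left.
Total = 28×30 + 26×60 + 24×50 + 18×90 = 5220.

5220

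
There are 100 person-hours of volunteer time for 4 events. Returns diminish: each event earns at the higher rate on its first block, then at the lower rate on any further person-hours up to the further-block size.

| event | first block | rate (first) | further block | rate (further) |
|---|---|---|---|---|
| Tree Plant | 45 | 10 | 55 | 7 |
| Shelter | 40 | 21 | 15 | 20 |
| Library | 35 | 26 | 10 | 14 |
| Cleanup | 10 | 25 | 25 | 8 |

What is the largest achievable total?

Treat each block as its own option and order by rate: Library/T1 26 > Cleanup/T1 25 > Shelter/T1 21 > Shelter/T2 20 > Library/T2 14 > Tree Plant/T1 10 > Cleanup/T2 8 > Tree Plant/T2 7.
Library T1 at 26: fill all 35 ; 65 left.
Fill Cleanup T1 block (10 at 25) ; 55 left.
Shelter T1 at 21: fill all 40 ; 15 left.
Shelter T2 at 20: fill all 15 ; 0 left.
Total = 26×35 + 25×10 + 21×40 + 20×15 = 2300.

2300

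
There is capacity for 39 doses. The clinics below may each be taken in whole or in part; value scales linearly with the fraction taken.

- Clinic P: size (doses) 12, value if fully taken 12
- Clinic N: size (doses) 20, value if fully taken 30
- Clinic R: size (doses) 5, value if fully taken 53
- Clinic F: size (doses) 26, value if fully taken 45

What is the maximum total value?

110

Best value per unit of size first: Clinic R 53/5≈10.6, Clinic F 45/26≈1.73, Clinic N 30/20≈1.5, Clinic P 12/12≈1.
Take all of Clinic R (5 doses, value 53) → 34 doses left.
Clinic F: take in full, 26 doses for value 45 → 8 left.
Only 8 doses remain; take 8/20 of Clinic N for value 30×8/20 = 12.
Total value = 110.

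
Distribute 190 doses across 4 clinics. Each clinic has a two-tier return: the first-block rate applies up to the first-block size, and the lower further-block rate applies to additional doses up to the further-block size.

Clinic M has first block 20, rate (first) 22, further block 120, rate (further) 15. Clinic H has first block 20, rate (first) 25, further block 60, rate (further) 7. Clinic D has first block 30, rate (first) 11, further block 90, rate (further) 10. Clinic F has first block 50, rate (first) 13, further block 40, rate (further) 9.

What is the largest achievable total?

Order all 8 blocks by rate: Clinic H/first 25 > Clinic M/first 22 > Clinic M/second 15 > Clinic F/first 13 > Clinic D/first 11 > Clinic D/second 10 > Clinic F/second 9 > Clinic H/second 7.
Clinic H first at 25: fill all 20 → 170 left.
Clinic M/first (22): +20 → 150 left.
Clinic M/second (15): +120 → 30 left.
Clinic F/first: +30 of 50 at 13; pool empty.
Total = 25×20 + 22×20 + 15×120 + 13×30 = 3130.

3130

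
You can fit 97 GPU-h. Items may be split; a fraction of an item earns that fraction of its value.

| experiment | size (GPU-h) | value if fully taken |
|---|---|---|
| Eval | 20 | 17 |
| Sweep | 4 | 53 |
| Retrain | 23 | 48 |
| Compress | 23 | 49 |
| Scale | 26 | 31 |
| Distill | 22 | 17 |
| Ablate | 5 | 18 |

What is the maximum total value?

212.6

Sort by value density: Sweep 53/4≈13.2, Ablate 18/5≈3.6, Compress 49/23≈2.13, Retrain 48/23≈2.09, Scale 31/26≈1.19, Eval 17/20≈0.85, Distill 17/22≈0.773.
Sweep: take in full, 4 GPU-h for value 53 → 93 left.
Ablate: take in full, 5 GPU-h for value 18 → 88 left.
Take all of Compress (23 GPU-h, value 49) → 65 GPU-h left.
Take all of Retrain (23 GPU-h, value 48) → 42 GPU-h left.
All 26 GPU-h of Scale fit (value 31) → 16 remain.
Fill the last 16 GPU-h with part of Eval: 16/20 of it earns 13.6.
Total value = 212.6.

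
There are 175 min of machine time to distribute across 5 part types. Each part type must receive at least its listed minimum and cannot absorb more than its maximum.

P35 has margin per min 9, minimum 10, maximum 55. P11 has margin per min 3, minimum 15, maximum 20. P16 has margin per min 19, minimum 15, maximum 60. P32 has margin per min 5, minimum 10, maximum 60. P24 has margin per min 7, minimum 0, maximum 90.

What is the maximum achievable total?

1975

Meeting every minimum uses 10+15+15+10+0 = 50 min, leaving 125.
Highest margin per min first: P16 19 > P35 9 > P24 7 > P32 5 > P11 3.
Give P16 45 more to hit its cap of 60 — 80 left.
Give P35 45 more to hit its cap of 55 — 35 left.
Only 35 left; P24 takes them to reach 35.
Total = 9×55 + 3×15 + 19×60 + 5×10 + 7×35 = 1975.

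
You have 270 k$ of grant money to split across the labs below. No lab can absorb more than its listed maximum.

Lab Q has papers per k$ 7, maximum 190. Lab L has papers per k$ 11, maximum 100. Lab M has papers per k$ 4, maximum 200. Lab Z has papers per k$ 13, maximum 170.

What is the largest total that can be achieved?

3310

Rank by papers per k$: Lab Z 13 > Lab L 11 > Lab Q 7 > Lab M 4.
Lab Z: +170 to 170 (cap) — 100 left.
Give Lab L 100 to hit its cap of 100 — 0 left.
Total = 11×100 + 13×170 = 3310.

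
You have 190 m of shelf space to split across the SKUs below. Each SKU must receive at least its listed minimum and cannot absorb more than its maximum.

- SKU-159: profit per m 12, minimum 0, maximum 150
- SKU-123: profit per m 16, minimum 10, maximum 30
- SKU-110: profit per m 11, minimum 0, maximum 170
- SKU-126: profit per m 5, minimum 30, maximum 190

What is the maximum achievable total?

2190

Meeting every minimum uses 0+10+0+30 = 40 m, leaving 150.
Order the SKUs by profit per m: SKU-123 16 > SKU-159 12 > SKU-110 11 > SKU-126 5.
SKU-123 takes 20 more to reach its cap of 30 ; 130 left.
SKU-159: +130 (room for 150) → 130. Pool exhausted.
Total = 12×130 + 16×30 + 5×30 = 2190.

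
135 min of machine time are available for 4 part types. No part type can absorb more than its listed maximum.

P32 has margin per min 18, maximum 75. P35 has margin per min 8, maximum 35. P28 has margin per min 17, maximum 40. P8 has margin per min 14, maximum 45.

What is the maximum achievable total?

2310

Rank by margin per min: P32 18 > P28 17 > P8 14 > P35 8.
P32 takes 75 to reach its cap of 75 ; 60 left.
P28 takes 40 to reach its cap of 40 ; 20 left.
P8 has room for 45 but only 20 remain, so it gets 20.
Total = 18×75 + 17×40 + 14×20 = 2310.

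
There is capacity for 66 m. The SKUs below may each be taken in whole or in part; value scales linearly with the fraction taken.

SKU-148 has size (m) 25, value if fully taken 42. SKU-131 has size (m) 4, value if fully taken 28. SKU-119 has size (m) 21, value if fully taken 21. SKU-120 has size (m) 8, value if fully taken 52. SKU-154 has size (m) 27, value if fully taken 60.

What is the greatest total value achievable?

184

Rank by value-to-size ratio: SKU-131 28/4≈7, SKU-120 52/8≈6.5, SKU-154 60/27≈2.22, SKU-148 42/25≈1.68, SKU-119 21/21≈1.
Take all of SKU-131 (4 m, value 28) → 62 m left.
SKU-120: take in full, 8 m for value 52 → 54 left.
SKU-154: take in full, 27 m for value 60 → 27 left.
All 25 m of SKU-148 fit (value 42) → 2 remain.
Fill the last 2 m with part of SKU-119: 2/21 of it earns 2.
Total value = 184.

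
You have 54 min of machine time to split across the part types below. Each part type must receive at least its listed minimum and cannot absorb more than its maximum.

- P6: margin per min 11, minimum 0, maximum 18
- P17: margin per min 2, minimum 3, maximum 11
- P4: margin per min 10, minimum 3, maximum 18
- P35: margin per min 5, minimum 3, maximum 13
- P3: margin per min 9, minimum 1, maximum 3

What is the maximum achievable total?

471

Meeting every minimum uses 0+3+3+3+1 = 10 min, leaving 44.
Order the part types by margin per min: P6 11 > P4 10 > P3 9 > P35 5 > P17 2.
P6 takes 18 more to reach its cap of 18 → 26 left.
P4: +15 to 18 (cap) → 11 left.
Give P3 2 more to hit its cap of 3 → 9 left.
Only 9 left; P35 takes them to reach 12.
Total = 11×18 + 2×3 + 10×18 + 5×12 + 9×3 = 471.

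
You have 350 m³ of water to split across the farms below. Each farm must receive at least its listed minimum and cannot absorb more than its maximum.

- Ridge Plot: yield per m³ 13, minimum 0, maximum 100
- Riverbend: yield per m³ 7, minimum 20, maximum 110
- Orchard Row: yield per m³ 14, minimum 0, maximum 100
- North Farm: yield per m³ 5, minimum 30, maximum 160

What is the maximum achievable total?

Meeting every minimum uses 0+20+0+30 = 50 m³, leaving 300.
Order the farms by yield per m³: Orchard Row 14 > Ridge Plot 13 > Riverbend 7 > North Farm 5.
Orchard Row takes 100 more to reach its cap of 100 — 200 left.
Ridge Plot: +100 to 100 (cap) — 100 left.
Riverbend: +90 to 110 (cap) — 10 left.
Only 10 left; North Farm takes them to reach 40.
Total = 13×100 + 7×110 + 14×100 + 5×40 = 3670.

3670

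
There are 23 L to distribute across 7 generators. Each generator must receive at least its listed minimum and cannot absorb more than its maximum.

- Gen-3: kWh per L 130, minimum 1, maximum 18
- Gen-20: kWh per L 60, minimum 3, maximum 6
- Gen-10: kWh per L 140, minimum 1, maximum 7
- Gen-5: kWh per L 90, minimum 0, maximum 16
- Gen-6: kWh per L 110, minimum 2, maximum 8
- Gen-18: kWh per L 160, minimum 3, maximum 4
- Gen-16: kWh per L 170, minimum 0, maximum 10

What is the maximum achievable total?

3290

Meeting every minimum uses 1+3+1+0+2+3+0 = 10 L, leaving 13.
Highest kWh per L first: Gen-16 170 > Gen-18 160 > Gen-10 140 > Gen-3 130 > Gen-6 110 > Gen-5 90 > Gen-20 60.
Gen-16: +10 to 10 (cap) ; 3 left.
Gen-18 takes 1 more to reach its cap of 4 ; 2 left.
Gen-10: +2 (room for 6) → 3. Pool exhausted.
Total = 130×1 + 60×3 + 140×3 + 110×2 + 160×4 + 170×10 = 3290.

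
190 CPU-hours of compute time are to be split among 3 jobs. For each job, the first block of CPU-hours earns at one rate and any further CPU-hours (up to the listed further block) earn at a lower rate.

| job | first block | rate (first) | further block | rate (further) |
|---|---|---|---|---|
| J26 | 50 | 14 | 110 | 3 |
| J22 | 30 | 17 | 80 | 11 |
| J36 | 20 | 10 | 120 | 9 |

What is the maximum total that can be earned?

2380

Treat each block as its own option and order by rate: J22/T1 17 > J26/T1 14 > J22/T2 11 > J36/T1 10 > J36/T2 9 > J26/T2 3.
Fill J22 T1 block (30 at 17) → 160 left.
J26/T1 (14): +50 → 110 left.
J22/T2 (11): +80 → 30 left.
J36 T1 at 10: fill all 20 → 10 left.
J36 T2 at 9: only 10 left, fill 10.
Total = 17×30 + 14×50 + 11×80 + 10×20 + 9×10 = 2380.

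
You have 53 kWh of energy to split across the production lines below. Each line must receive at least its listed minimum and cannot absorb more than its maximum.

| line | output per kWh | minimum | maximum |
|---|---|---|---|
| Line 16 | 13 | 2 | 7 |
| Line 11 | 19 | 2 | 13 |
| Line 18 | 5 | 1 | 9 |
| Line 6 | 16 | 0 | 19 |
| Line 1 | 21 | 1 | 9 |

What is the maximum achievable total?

Meeting every minimum uses 2+2+1+0+1 = 6 kWh, leaving 47.
Rank by output per kWh: Line 1 21 > Line 11 19 > Line 6 16 > Line 16 13 > Line 18 5.
Line 1 takes 8 more to reach its cap of 9 → 39 left.
Line 11 takes 11 more to reach its cap of 13 → 28 left.
Give Line 6 19 more to hit its cap of 19 → 9 left.
Line 16 takes 5 more to reach its cap of 7 → 4 left.
Only 4 left; Line 18 takes them to reach 5.
Total = 13×7 + 19×13 + 5×5 + 16×19 + 21×9 = 856.

856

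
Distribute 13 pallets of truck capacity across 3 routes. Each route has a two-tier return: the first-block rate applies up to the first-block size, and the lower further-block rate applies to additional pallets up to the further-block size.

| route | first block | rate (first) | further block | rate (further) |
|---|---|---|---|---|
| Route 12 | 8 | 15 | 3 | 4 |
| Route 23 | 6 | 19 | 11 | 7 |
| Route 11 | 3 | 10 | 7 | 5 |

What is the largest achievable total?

Order all 6 blocks by rate: Route 23/T1 19 > Route 12/T1 15 > Route 11/T1 10 > Route 23/T2 7 > Route 11/T2 5 > Route 12/T2 4.
Route 23 T1 at 19: fill all 6 → 7 left.
Route 12 T1 at 15: only 7 left, fill 7.
Total = 19×6 + 15×7 = 219.

219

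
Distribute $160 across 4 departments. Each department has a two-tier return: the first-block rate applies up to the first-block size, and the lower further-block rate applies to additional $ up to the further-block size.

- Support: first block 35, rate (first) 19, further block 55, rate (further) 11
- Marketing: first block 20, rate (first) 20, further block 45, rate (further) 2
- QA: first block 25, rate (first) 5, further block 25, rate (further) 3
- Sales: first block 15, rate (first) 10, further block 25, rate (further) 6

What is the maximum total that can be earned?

2020

Rank every tier by rate: Marketing/tier1 20 > Support/tier1 19 > Support/tier2 11 > Sales/tier1 10 > Sales/tier2 6 > QA/tier1 5 > QA/tier2 3 > Marketing/tier2 2.
Marketing/tier1 (20): +20 → 140 left.
Support/tier1 (19): +35 → 105 left.
Support/tier2 (11): +55 → 50 left.
Sales/tier1 (10): +15 → 35 left.
Sales/tier2 (6): +25 → 10 left.
QA/tier1: +10 of 25 at 5; pool empty.
Total = 20×20 + 19×35 + 11×55 + 10×15 + 6×25 + 5×10 = 2020.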